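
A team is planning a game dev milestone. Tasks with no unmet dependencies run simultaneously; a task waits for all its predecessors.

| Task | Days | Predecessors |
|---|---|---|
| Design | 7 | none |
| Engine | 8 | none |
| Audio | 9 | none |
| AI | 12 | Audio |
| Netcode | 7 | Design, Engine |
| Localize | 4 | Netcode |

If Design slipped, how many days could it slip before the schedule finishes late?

Audio→AI = 9+12 = 21 sets the makespan at 21 days.
The longest chain containing Design totals 18 days.
Float = 21 − 18 = 3.

3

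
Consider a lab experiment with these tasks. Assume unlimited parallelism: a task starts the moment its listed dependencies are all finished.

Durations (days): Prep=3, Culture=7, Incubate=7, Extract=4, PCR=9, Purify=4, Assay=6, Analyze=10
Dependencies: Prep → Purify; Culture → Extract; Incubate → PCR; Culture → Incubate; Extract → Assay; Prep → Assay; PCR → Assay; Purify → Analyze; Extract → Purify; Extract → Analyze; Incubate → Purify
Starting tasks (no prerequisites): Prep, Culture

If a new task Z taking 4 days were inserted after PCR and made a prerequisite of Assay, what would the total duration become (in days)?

Originally the schedule takes 29 days.
With Z inserted, Assay now waits for max(PCR, Prep, Extract, Z).
New critical path: Culture→Incubate→PCR→Z→Assay = 7+7+9+4+6 = 33 ⇒ 33 days.

33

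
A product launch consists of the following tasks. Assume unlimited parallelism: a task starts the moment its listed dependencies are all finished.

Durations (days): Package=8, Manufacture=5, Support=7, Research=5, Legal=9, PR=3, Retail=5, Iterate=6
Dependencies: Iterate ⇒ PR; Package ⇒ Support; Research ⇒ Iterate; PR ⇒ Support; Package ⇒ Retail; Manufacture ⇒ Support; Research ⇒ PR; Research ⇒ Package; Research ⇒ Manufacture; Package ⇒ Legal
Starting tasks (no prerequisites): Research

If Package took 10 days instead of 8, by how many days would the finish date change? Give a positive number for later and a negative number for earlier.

The binding path is Research→Package→Legal = 5+8+9 = 22; finish at 22 days.
Since Package is critical, the +2 change carries straight to that chain (now 24 days).
No other chain overtakes it, so the finish is 24 days.
Change in finish: 24 − 22 = +2 days.

2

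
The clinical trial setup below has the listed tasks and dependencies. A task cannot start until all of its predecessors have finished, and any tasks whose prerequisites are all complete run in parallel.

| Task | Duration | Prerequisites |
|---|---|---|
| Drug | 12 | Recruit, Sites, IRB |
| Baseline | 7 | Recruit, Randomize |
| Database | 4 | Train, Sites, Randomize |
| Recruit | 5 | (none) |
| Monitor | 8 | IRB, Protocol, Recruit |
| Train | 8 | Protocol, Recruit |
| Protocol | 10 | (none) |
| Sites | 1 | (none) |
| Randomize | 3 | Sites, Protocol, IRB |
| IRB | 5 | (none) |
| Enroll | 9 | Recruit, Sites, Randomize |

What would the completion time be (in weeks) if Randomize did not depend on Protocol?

Before: longest chain Protocol→Train→Database = 10+8+4 = 22, finish 22.
Without Protocol→Randomize, Randomize's earliest start moves from 10 to 5.
The longest chain is now Protocol→Train→Database = 10+8+4 = 22, so the clinical trial setup takes 22 weeks.

22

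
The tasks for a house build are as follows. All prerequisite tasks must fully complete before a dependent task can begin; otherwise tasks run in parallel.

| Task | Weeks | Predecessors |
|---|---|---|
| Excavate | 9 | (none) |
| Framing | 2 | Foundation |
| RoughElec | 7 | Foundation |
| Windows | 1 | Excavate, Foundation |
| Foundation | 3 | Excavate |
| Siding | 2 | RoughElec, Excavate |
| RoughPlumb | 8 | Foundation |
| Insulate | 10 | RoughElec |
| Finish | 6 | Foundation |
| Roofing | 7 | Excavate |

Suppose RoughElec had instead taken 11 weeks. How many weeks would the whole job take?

33

The binding path is Excavate→Foundation→RoughElec→Insulate = 9+3+7+10 = 29; finish at 29 weeks.
Since RoughElec is critical, the +4 change carries straight to that chain (now 33 weeks).
No other chain overtakes it, so the finish is 33 weeks.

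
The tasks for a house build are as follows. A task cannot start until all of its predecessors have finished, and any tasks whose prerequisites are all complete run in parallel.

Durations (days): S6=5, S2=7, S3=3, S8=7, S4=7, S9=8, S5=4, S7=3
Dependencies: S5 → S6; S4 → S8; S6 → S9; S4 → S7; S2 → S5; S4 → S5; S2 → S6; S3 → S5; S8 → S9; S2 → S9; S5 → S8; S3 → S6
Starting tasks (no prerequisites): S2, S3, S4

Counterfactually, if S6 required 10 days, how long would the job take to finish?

As given, the longest chain is S2→S5→S8→S9 = 7+4+7+8 = 26, so the finish is 26 days.
The longest path through S6 is only 24 days, so S6 has float 2.
Now S2→S5→S6→S9 = 7+4+10+8 = 29 is longest, so the finish becomes 29 days.

29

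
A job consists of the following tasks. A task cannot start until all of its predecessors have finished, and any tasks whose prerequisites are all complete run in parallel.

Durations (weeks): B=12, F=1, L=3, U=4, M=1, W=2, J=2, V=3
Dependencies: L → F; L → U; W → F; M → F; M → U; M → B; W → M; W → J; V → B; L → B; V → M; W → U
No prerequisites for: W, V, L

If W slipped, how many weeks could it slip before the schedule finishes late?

1

V→M→B = 3+1+12 = 16 sets the makespan at 16 weeks.
The longest chain containing W totals 15 weeks.
So W can slip 3 − 2 = 1 week.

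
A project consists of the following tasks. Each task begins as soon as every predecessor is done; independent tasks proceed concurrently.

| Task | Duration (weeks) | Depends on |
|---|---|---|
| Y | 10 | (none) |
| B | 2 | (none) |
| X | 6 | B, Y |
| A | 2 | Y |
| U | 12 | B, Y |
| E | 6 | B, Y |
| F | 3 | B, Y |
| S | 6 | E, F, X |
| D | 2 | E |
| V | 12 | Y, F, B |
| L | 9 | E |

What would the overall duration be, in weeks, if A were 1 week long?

25

Critical path before the change: Y→E→L = 10+6+9 = 25 giving 25 weeks.
A has 13 weeks of float (longest path through it is 12).
That remains the longest chain; total 25 weeks.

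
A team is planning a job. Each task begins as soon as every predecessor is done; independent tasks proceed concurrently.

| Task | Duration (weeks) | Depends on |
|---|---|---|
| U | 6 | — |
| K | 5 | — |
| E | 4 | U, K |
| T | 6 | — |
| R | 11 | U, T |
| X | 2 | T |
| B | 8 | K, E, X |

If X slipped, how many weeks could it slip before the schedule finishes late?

Critical path: U→E→B = 6+4+8 = 18, so the finish is 18 weeks.
Longest path through X: 16 weeks (earliest finish 8, latest finish 10).
So X can slip 10 − 8 = 2 weeks.

2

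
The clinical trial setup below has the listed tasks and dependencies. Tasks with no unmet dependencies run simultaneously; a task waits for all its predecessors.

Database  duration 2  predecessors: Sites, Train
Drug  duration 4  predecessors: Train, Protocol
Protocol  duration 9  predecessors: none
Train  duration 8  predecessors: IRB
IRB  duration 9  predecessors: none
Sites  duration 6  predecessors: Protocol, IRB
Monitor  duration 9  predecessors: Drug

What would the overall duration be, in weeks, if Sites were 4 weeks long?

The binding path is IRB→Train→Drug→Monitor = 9+8+4+9 = 30; finish at 30 weeks.
Sites has 13 weeks of float (longest path through it is 17).
The critical path is still IRB→Train→Drug→Monitor; finish is now 30 weeks.

30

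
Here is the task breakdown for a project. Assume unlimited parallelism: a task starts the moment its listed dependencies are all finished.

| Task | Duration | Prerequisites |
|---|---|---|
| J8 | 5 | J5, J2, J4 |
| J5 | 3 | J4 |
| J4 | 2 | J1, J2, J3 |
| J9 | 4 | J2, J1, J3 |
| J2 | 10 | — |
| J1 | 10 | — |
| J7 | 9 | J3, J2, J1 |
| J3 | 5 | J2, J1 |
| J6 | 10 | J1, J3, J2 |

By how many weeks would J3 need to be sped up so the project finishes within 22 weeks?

Current finish: 25 weeks; target: 22.
J3 is on every critical path, so each week cut from J3 cuts the finish by one (this holds down to a finish of 21).
Need 25 − 22 = 3 weeks off J3 → J3 becomes 2 weeks, finish becomes 22.

3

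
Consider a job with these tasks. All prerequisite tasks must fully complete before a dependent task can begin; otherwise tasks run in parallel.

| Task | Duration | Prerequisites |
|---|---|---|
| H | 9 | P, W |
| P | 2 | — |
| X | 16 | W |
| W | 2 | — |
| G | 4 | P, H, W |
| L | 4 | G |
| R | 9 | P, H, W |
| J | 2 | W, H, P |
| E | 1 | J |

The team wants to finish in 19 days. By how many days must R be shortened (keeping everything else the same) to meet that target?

1

Current finish: 20 days; target: 19.
R is on every critical path, so each day cut from R cuts the finish by one (this holds down to a finish of 19).
Need 20 − 19 = 1 day off R → R becomes 8 days, finish becomes 19.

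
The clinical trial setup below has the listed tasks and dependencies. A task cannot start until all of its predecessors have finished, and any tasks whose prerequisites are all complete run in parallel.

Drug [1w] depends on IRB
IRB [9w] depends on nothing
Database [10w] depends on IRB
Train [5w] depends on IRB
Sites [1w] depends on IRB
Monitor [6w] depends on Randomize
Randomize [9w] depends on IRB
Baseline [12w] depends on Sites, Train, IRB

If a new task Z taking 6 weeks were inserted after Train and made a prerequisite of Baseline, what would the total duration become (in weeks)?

Originally the schedule takes 26 weeks.
With Z inserted, Baseline now waits for max(Sites, Train, IRB, Z).
New critical path: IRB→Train→Z→Baseline = 9+5+6+12 = 32 ⇒ 32 weeks.

32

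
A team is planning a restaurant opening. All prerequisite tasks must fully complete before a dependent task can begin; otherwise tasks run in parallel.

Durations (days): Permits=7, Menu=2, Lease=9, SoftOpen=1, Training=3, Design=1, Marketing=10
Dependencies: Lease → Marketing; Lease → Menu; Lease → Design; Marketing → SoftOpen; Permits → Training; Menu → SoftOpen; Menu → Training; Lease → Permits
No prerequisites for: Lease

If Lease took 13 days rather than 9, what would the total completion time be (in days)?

Actual critical path: Lease→Marketing→SoftOpen = 9+10+1 = 20 ⇒ 20 days.
Lease lies on that path, so at 13 days the path becomes 24 days.
The critical path is still Lease→Marketing→SoftOpen; finish is now 24 days.

24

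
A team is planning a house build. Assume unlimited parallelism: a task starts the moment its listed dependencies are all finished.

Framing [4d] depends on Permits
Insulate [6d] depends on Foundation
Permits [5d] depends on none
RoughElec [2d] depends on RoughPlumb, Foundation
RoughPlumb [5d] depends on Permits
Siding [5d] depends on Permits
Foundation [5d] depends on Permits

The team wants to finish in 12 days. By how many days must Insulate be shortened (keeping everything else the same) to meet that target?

Current finish: 16 days; target: 12.
Insulate is on every critical path, so each day cut from Insulate cuts the finish by one (this holds down to a finish of 12).
Need 16 − 12 = 4 days off Insulate → Insulate becomes 2 days, finish becomes 12.

4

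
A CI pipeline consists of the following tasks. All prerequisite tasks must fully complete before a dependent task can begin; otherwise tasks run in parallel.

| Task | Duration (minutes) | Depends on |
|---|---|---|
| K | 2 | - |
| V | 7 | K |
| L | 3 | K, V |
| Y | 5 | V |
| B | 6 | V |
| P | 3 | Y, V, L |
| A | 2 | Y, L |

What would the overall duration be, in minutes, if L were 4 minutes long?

As given, the longest chain is K→V→Y→P = 2+7+5+3 = 17, so the finish is 17 minutes.
L has 2 minutes of float (longest path through it is 15).
That remains the longest chain; total 17 minutes.

17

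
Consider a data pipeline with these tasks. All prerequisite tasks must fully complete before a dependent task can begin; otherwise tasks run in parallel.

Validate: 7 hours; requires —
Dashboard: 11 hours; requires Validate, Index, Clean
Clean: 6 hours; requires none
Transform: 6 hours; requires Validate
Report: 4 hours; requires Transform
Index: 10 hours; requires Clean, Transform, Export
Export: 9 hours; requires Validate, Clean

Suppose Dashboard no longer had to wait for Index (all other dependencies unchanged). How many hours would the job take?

With the dependency in place, Validate→Export→Index→Dashboard = 7+9+10+11 = 37 sets the finish at 37 hours.
Without Index→Dashboard, Dashboard's earliest start moves from 26 to 7.
The longest chain is now Validate→Export→Index = 7+9+10 = 26, so the job takes 26 hours.

26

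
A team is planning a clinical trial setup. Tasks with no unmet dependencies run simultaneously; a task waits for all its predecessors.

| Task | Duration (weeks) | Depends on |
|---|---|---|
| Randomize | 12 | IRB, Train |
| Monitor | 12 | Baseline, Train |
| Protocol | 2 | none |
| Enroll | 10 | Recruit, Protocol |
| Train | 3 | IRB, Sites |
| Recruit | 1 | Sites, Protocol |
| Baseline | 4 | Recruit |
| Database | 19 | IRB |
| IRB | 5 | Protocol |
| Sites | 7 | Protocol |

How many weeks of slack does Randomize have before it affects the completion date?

The longest chain is Protocol→IRB→Database = 2+5+19 = 26; overall finish 26 weeks.
Longest path through Randomize: 24 weeks (earliest finish 24, latest finish 26).
So Randomize can slip 26 − 24 = 2 weeks.

2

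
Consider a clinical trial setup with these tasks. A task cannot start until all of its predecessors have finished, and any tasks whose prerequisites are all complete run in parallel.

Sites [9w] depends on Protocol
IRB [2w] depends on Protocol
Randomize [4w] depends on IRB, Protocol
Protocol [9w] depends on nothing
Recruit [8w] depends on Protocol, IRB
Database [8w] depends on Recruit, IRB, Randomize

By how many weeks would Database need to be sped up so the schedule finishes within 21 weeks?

Current finish: 27 weeks; target: 21.
Database is on every critical path, so each week cut from Database cuts the finish by one (this holds down to a finish of 20).
Need 27 − 21 = 6 weeks off Database → Database becomes 2 weeks, finish becomes 21.

6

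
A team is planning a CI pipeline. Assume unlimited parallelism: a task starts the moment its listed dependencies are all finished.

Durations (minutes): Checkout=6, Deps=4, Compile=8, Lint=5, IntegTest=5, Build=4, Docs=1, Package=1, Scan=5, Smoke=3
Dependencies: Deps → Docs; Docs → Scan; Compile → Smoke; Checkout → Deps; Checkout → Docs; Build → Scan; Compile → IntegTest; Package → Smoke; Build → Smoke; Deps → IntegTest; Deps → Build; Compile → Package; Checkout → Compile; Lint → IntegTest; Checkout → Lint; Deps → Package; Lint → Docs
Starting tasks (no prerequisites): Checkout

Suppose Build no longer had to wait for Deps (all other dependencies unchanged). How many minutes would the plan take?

With the dependency in place, Checkout→Deps→Build→Scan = 6+4+4+5 = 19 sets the finish at 19 minutes.
Without Deps→Build, Build's earliest start moves from 10 to 0.
New critical path: Checkout→Compile→IntegTest = 6+8+5 = 19 ⇒ 19 minutes.

19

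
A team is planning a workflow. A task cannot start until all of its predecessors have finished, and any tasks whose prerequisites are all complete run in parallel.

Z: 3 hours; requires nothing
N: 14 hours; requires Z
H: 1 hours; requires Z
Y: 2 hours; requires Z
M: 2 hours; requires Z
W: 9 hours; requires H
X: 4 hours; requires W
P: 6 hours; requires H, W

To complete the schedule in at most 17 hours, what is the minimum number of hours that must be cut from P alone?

Current finish: 19 hours; target: 17.
P is on every critical path, so each hour cut from P cuts the finish by one (this holds down to a finish of 17).
Need 19 − 17 = 2 hours off P → P becomes 4 hours, finish becomes 17.

2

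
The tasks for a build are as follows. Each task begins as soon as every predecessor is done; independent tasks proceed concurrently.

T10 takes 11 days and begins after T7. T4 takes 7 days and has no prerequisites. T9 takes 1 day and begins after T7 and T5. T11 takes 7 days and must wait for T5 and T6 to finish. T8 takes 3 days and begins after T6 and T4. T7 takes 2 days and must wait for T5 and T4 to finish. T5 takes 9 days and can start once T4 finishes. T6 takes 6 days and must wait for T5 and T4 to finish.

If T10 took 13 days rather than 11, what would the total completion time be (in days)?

31

Actual critical path: T4→T5→T7→T10 = 7+9+2+11 = 29 ⇒ 29 days.
T10 lies on that path, so at 13 days the path becomes 31 days.
The critical path is still T4→T5→T7→T10; finish is now 31 days.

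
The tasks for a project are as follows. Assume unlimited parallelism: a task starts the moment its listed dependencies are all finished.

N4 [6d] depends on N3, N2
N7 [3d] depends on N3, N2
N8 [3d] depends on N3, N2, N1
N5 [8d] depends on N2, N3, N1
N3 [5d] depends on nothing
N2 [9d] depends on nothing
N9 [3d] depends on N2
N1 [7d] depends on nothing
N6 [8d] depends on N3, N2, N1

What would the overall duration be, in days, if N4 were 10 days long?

Actual critical path: N2→N5 = 9+8 = 17 ⇒ 17 days.
N4 is off the critical path — its longest chain is 15 days, giving 2 of slack.
New critical path: N2→N4 = 9+10 = 19 ⇒ 19 days.

19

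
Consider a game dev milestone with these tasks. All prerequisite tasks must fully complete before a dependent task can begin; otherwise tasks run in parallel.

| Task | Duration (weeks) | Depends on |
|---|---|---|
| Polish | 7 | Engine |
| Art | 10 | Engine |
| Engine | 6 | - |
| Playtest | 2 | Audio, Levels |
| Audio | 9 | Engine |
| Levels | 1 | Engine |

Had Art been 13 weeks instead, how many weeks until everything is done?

As given, the longest chain is Engine→Audio→Playtest = 6+9+2 = 17, so the finish is 17 weeks.
Art has 1 week of float (longest path through it is 16).
The binding chain switches to Engine→Art = 6+13 = 19; finish 19 weeks.

19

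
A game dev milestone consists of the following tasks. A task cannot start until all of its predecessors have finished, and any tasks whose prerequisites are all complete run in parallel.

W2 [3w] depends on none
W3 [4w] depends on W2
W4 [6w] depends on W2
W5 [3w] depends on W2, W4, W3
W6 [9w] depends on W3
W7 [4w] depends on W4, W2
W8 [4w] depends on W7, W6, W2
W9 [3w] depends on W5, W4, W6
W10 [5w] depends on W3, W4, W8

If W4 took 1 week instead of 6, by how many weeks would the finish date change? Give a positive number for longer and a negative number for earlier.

0

Critical path before the change: W2→W3→W6→W8→W10 = 3+4+9+4+5 = 25 giving 25 weeks.
W4 has 3 weeks of float (longest path through it is 22).
No other chain overtakes it, so the finish is 25 weeks.
Change in finish: 25 − 25 = +0 weeks.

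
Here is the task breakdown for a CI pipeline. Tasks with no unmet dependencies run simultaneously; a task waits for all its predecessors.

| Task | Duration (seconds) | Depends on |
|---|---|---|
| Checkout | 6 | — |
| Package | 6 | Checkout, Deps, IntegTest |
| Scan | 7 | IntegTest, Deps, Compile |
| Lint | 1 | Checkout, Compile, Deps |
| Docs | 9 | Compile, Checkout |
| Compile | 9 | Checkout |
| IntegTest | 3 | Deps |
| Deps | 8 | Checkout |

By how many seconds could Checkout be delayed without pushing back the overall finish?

0

Checkout→Deps→IntegTest→Scan = 6+8+3+7 = 24 sets the makespan at 24 seconds.
Checkout finishes as early as 6 and must finish by 6.
Float = 24 − 24 = 0.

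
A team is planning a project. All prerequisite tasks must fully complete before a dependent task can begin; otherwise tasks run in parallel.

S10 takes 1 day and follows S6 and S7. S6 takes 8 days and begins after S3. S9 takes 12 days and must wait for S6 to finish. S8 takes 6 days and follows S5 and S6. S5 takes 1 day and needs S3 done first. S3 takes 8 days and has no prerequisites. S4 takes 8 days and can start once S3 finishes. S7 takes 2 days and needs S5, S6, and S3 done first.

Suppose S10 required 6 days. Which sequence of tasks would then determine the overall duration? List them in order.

S3, S6, S9

As given, the longest chain is S3→S6→S9 = 8+8+12 = 28, so the finish is 28 days.
S10 has 9 days of float (longest path through it is 19).
No other chain overtakes it, so the finish is 28 days.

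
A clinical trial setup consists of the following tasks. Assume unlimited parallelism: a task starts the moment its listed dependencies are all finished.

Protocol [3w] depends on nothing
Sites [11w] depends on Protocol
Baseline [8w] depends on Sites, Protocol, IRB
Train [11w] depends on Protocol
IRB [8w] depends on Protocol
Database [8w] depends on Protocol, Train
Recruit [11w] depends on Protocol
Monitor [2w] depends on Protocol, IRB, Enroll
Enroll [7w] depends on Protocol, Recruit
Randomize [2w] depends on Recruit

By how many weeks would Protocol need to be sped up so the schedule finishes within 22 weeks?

1

Current finish: 23 weeks; target: 22.
Protocol is on every critical path, so each week cut from Protocol cuts the finish by one (this holds down to a finish of 21).
Need 23 − 22 = 1 week off Protocol → Protocol becomes 2 weeks, finish becomes 22.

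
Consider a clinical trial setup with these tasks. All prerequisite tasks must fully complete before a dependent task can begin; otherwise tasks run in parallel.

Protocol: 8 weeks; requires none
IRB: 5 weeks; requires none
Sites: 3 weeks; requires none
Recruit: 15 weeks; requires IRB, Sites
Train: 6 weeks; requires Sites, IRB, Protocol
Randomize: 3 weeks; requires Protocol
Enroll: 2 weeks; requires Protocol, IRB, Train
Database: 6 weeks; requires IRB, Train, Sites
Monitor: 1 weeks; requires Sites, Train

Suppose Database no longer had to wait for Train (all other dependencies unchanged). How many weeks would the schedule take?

With the dependency in place, Protocol→Train→Database = 8+6+6 = 20 sets the finish at 20 weeks.
Without Train→Database, Database's earliest start moves from 14 to 5.
New critical path: IRB→Recruit = 5+15 = 20 ⇒ 20 weeks.

20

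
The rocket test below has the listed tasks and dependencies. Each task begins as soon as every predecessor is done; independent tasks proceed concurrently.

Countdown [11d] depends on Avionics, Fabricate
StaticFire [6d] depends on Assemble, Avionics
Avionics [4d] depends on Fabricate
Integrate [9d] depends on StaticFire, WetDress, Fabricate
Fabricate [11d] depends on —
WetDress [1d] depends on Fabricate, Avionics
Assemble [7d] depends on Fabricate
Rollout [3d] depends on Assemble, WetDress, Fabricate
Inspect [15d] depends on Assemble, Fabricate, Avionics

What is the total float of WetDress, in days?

The longest chain is Fabricate→Assemble→StaticFire→Integrate = 11+7+6+9 = 33; overall finish 33 days.
Longest path through WetDress: 25 days (earliest finish 16, latest finish 24).
So WetDress can slip 24 − 16 = 8 days.

8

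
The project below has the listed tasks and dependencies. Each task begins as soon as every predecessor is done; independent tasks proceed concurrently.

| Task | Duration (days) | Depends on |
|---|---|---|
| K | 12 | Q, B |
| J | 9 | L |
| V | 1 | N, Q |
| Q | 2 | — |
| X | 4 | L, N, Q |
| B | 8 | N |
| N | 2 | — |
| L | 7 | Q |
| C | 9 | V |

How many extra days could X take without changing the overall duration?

The longest chain is N→B→K = 2+8+12 = 22; overall finish 22 days.
X finishes as early as 13 and must finish by 22.
So X can slip 22 − 13 = 9 days.

9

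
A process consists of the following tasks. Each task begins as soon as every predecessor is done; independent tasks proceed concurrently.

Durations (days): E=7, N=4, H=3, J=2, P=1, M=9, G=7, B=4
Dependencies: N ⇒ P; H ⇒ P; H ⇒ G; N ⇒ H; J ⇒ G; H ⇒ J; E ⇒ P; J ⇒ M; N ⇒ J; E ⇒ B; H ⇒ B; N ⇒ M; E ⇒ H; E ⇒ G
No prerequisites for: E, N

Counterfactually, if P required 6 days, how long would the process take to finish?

21

Baseline: E→H→J→M = 7+3+2+9 = 21 → 21 days.
P is off the critical path — its longest chain is 11 days, giving 10 of slack.
That remains the longest chain; total 21 days.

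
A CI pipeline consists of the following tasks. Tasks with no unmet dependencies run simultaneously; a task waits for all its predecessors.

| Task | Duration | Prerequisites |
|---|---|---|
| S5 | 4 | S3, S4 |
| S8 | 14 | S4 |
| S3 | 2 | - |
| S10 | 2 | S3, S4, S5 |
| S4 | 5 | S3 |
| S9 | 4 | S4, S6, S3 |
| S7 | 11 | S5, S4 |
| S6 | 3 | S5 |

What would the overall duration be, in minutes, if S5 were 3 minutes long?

Actual critical path: S3→S4→S5→S7 = 2+5+4+11 = 22 ⇒ 22 minutes.
Since S5 is critical, the -1 change carries straight to that chain (now 21 minutes).
The critical path is still S3→S4→S5→S7; finish is now 21 minutes.

21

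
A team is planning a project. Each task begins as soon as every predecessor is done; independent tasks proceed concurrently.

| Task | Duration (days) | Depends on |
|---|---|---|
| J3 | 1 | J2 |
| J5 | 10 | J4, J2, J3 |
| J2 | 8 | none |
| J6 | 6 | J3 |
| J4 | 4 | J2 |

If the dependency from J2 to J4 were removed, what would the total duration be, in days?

With the dependency in place, J2→J4→J5 = 8+4+10 = 22 sets the finish at 22 days.
Without J2→J4, J4's earliest start moves from 8 to 0.
After: J2→J3→J5 = 8+1+10 = 19 → 19 days.

19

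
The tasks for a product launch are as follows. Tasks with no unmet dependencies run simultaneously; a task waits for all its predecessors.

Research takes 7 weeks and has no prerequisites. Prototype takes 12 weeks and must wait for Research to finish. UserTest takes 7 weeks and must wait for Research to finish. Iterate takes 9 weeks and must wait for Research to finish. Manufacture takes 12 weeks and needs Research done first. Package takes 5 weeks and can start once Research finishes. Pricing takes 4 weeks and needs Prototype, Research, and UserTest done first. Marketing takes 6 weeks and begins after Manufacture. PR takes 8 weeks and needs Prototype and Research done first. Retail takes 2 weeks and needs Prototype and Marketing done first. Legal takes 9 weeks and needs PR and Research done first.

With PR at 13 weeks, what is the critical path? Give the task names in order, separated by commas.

Baseline: Research→Prototype→PR→Legal = 7+12+8+9 = 36 → 36 weeks.
Since PR is critical, the +5 change carries straight to that chain (now 41 weeks).
That remains the longest chain; total 41 weeks.

Research, Prototype, PR, Legal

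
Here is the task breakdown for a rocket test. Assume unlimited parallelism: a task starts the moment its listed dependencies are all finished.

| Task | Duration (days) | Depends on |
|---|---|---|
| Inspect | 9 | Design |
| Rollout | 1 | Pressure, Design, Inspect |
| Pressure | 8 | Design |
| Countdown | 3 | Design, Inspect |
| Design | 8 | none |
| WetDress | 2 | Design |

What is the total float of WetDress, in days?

10

The longest chain is Design→Inspect→Countdown = 8+9+3 = 20; overall finish 20 days.
WetDress finishes as early as 10 and must finish by 20.
Slack of WetDress = 18 − 8 = 10 days.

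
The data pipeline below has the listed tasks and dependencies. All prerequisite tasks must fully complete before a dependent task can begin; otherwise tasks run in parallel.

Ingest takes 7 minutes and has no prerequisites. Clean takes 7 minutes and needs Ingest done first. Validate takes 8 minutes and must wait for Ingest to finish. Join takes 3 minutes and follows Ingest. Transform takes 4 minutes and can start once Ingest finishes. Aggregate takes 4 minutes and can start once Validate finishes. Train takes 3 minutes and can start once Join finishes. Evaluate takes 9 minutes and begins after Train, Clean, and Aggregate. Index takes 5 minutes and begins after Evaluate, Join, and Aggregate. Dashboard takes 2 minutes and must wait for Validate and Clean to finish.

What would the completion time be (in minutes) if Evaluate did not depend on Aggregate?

28

Original critical path: Ingest→Validate→Aggregate→Evaluate→Index = 7+8+4+9+5 = 33 ⇒ 33 minutes.
Without Aggregate→Evaluate, Evaluate's earliest start moves from 19 to 14.
The longest chain is now Ingest→Clean→Evaluate→Index = 7+7+9+5 = 28, so the data pipeline takes 28 minutes.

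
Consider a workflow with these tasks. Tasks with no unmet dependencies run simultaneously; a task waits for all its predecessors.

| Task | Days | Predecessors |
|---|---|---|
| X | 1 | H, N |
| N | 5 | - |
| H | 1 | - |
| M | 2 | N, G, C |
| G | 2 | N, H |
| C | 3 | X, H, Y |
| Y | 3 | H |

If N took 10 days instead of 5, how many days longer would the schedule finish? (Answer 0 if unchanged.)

5

The binding path is N→X→C→M = 5+1+3+2 = 11; finish at 11 days.
N lies on that path, so at 10 days the path becomes 16 days.
No other chain overtakes it, so the finish is 16 days.
Change in finish: 16 − 11 = +5 days.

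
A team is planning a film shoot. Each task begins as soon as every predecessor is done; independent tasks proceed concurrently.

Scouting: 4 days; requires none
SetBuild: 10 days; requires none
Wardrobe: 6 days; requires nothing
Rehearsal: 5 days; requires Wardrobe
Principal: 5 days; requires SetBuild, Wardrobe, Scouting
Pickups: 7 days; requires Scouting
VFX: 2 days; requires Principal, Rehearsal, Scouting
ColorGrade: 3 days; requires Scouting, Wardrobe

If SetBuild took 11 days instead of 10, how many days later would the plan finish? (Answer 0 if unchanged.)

1

Baseline: SetBuild→Principal→VFX = 10+5+2 = 17 → 17 days.
SetBuild lies on that path, so at 11 days the path becomes 18 days.
That remains the longest chain; total 18 days.
Change in finish: 18 − 17 = +1 days.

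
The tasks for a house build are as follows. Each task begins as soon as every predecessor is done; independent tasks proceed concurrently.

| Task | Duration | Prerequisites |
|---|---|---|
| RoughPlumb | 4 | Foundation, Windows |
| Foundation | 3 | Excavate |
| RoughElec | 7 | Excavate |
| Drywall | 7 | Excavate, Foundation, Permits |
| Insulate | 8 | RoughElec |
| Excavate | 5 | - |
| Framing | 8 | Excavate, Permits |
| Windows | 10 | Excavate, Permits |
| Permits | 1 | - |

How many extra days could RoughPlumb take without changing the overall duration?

The longest chain is Excavate→RoughElec→Insulate = 5+7+8 = 20; overall finish 20 days.
The longest chain containing RoughPlumb totals 19 days.
Slack of RoughPlumb = 16 − 15 = 1 day.

1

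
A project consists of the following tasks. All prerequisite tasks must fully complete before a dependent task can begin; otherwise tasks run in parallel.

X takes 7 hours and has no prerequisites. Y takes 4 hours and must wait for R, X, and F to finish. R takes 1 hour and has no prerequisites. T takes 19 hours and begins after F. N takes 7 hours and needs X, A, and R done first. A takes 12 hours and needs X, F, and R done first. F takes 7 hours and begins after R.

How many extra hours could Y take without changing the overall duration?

15

R→F→A→N = 1+7+12+7 = 27 sets the makespan at 27 hours.
Y finishes as early as 12 and must finish by 27.
Float = 27 − 12 = 15.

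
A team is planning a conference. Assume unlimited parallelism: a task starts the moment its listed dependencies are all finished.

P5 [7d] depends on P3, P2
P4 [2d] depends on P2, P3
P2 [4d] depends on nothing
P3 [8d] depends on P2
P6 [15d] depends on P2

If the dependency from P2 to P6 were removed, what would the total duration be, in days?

19

With the dependency in place, P2→P3→P5 = 4+8+7 = 19 sets the finish at 19 days.
Without P2→P6, P6's earliest start moves from 4 to 0.
The longest chain is now P2→P3→P5 = 4+8+7 = 19, so the plan takes 19 days.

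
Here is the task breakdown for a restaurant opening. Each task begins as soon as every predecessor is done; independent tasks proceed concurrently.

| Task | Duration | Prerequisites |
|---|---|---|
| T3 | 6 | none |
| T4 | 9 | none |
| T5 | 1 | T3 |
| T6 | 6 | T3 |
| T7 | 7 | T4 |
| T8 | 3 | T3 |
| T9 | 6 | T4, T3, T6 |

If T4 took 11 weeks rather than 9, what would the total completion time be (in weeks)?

18

Baseline: T3→T6→T9 = 6+6+6 = 18 → 18 weeks.
The longest path through T4 is only 16 weeks, so T4 has float 2.
No other chain overtakes it, so the finish is 18 weeks.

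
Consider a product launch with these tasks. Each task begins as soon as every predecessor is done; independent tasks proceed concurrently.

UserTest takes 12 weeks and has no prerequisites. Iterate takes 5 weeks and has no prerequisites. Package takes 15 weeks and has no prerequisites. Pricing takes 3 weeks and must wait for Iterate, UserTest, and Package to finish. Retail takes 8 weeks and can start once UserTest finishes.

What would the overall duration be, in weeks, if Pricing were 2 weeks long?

Actual critical path: UserTest→Retail = 12+8 = 20 ⇒ 20 weeks.
The longest path through Pricing is only 18 weeks, so Pricing has float 2.
The critical path is still UserTest→Retail; finish is now 20 weeks.

20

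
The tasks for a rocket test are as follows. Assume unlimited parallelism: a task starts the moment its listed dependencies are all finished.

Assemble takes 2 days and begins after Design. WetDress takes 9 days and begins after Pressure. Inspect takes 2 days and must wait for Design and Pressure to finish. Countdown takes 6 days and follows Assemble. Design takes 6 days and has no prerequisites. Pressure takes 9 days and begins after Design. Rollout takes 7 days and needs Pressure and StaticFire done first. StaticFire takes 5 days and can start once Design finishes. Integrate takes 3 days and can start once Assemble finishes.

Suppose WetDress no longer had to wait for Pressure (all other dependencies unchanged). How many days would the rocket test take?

22

With the dependency in place, Design→Pressure→WetDress = 6+9+9 = 24 sets the finish at 24 days.
Without Pressure→WetDress, WetDress's earliest start moves from 15 to 0.
The longest chain is now Design→Pressure→Rollout = 6+9+7 = 22, so the rocket test takes 22 days.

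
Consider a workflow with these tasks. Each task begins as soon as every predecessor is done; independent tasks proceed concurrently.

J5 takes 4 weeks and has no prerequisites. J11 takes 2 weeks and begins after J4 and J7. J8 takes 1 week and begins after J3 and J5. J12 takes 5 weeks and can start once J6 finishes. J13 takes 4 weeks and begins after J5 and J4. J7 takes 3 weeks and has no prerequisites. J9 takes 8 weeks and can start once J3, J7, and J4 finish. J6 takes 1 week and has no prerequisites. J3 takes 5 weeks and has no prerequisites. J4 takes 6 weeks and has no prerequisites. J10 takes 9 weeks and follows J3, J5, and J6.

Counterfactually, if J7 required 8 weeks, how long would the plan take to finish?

16

The binding path is J3→J10 = 5+9 = 14; finish at 14 weeks.
J7 has 3 weeks of float (longest path through it is 11).
The binding chain switches to J7→J9 = 8+8 = 16; finish 16 weeks.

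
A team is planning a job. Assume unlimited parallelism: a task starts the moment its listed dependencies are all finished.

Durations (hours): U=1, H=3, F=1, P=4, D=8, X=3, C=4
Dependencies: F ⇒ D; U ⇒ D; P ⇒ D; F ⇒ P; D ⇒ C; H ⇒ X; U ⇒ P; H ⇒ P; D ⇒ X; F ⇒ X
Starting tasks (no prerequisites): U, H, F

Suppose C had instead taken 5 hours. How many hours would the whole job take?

Actual critical path: H→P→D→C = 3+4+8+4 = 19 ⇒ 19 hours.
Since C is critical, the +1 change carries straight to that chain (now 20 hours).
The critical path is still H→P→D→C; finish is now 20 hours.

20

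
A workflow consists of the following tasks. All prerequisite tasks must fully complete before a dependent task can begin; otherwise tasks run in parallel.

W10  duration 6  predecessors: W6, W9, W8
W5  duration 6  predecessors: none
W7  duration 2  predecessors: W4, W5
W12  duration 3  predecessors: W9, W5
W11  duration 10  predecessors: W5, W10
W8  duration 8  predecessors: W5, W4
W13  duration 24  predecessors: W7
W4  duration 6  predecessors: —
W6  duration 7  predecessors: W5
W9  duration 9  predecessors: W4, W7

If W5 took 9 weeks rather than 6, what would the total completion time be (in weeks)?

36

Baseline: W5→W7→W9→W10→W11 = 6+2+9+6+10 = 33 → 33 weeks.
W5 is on the critical path; changing it to 9 makes that path 36 weeks.
No other chain overtakes it, so the finish is 36 weeks.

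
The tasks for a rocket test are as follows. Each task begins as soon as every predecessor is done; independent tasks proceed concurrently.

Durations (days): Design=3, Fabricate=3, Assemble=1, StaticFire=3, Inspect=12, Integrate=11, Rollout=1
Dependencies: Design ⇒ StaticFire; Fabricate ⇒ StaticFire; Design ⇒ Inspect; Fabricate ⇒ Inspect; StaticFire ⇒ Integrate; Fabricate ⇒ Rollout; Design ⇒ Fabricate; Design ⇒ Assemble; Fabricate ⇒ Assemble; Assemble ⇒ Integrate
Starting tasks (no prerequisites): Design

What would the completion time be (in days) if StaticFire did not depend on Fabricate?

Original critical path: Design→Fabricate→StaticFire→Integrate = 3+3+3+11 = 20 ⇒ 20 days.
Without Fabricate→StaticFire, StaticFire's earliest start moves from 6 to 3.
New critical path: Design→Fabricate→Assemble→Integrate = 3+3+1+11 = 18 ⇒ 18 days.

18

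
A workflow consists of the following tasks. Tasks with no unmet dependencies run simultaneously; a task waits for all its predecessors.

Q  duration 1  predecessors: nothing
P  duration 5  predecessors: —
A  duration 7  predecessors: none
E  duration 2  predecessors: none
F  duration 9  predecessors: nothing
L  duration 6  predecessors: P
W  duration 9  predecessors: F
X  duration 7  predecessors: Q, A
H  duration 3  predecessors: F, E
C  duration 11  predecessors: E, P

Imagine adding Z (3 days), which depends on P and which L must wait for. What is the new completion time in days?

18

Originally the schedule takes 18 days.
With Z inserted, L now waits for max(P, Z).
New critical path: F→W = 9+9 = 18 ⇒ 18 days.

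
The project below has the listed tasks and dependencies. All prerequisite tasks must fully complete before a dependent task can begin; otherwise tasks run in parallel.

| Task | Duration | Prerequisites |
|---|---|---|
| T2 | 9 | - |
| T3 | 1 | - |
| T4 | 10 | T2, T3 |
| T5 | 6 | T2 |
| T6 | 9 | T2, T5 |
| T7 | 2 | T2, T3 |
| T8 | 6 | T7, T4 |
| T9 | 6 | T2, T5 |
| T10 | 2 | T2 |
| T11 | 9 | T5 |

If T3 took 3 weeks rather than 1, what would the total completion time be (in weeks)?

As given, the longest chain is T2→T4→T8 = 9+10+6 = 25, so the finish is 25 weeks.
T3 has 8 weeks of float (longest path through it is 17).
That remains the longest chain; total 25 weeks.

25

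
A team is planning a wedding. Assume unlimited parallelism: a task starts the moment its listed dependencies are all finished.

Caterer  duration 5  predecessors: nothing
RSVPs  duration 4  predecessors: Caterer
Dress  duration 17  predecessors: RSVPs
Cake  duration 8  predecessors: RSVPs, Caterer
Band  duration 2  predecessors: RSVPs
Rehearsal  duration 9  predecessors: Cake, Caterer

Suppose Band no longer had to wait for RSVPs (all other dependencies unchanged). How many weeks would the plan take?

26

Original critical path: Caterer→RSVPs→Dress = 5+4+17 = 26 ⇒ 26 weeks.
Without RSVPs→Band, Band's earliest start moves from 9 to 0.
After: Caterer→RSVPs→Dress = 5+4+17 = 26 → 26 weeks.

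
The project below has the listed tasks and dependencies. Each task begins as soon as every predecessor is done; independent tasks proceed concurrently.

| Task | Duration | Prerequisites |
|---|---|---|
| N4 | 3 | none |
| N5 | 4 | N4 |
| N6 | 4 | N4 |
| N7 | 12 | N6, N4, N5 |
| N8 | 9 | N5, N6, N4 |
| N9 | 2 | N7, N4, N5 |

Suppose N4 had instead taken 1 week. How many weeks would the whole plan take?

19

As given, the longest chain is N4→N5→N7→N9 = 3+4+12+2 = 21, so the finish is 21 weeks.
Since N4 is critical, the -2 change carries straight to that chain (now 19 weeks).
That remains the longest chain; total 19 weeks.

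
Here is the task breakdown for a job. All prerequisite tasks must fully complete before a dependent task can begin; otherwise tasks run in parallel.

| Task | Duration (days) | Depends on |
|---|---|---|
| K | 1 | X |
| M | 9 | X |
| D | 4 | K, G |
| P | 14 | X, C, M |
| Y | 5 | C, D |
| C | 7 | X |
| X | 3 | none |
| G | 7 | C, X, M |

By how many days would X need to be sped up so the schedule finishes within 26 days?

Current finish: 28 days; target: 26.
X is on every critical path, so each day cut from X cuts the finish by one (this holds down to a finish of 26).
Need 28 − 26 = 2 days off X → X becomes 1 day, finish becomes 26.

2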